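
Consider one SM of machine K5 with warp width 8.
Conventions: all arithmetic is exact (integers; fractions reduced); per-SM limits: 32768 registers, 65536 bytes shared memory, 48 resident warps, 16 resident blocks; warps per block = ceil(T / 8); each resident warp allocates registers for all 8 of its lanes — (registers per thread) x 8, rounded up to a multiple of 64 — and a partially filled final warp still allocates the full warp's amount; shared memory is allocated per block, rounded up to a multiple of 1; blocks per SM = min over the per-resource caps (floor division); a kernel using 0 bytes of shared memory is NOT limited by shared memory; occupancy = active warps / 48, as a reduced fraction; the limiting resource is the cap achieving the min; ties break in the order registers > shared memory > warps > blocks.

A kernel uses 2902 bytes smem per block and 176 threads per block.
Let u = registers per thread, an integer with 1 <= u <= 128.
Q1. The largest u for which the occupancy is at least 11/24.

Answer: u = 128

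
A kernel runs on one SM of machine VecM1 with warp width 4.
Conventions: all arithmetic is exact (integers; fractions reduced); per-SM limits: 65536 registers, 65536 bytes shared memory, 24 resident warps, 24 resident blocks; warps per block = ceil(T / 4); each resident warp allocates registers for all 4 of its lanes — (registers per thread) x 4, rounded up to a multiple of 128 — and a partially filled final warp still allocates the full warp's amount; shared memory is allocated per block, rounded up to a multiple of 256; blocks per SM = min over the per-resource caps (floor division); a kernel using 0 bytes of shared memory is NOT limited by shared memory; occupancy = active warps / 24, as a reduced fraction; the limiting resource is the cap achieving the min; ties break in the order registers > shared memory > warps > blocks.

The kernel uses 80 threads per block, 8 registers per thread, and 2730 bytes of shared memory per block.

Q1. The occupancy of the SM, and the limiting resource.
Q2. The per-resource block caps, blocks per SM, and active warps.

Answer: occupancy 5/6, limited by warps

registers: 25 blocks
shared memory: 23 blocks
warps: 1 block
blocks: 24 blocks

Answer: 1 block, 20 active warps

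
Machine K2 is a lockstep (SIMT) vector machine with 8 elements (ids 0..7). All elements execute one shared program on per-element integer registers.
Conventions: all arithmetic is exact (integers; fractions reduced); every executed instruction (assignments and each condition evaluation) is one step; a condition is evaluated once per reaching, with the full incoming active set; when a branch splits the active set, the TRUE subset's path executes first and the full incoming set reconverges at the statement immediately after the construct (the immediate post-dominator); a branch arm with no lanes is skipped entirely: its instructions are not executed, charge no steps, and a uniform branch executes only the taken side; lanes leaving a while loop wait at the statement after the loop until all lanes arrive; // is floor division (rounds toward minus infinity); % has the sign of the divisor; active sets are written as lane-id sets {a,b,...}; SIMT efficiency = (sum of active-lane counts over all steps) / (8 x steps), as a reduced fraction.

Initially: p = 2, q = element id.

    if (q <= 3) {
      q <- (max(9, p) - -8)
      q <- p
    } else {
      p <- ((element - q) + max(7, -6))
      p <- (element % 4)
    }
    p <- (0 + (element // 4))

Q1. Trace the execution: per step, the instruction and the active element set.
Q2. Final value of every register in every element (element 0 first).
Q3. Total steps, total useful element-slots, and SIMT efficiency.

step 0: eval (q <= 3)                {0,1,2,3,4,5,6,7}
step 1: q <- (max(9, p) - -8)        {0,1,2,3}
step 2: q <- p                       {0,1,2,3}
step 3: p <- ((element - q) + max(7, -6)) {4,5,6,7}
step 4: p <- (element % 4)           {4,5,6,7}
step 5: p <- (0 + (element // 4))    {0,1,2,3,4,5,6,7}

Answer: 6 steps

p: 0,0,0,0,1,1,1,1
q: 2,2,2,2,4,5,6,7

steps = 6; useful = 32; efficiency = 32/48 = 2/3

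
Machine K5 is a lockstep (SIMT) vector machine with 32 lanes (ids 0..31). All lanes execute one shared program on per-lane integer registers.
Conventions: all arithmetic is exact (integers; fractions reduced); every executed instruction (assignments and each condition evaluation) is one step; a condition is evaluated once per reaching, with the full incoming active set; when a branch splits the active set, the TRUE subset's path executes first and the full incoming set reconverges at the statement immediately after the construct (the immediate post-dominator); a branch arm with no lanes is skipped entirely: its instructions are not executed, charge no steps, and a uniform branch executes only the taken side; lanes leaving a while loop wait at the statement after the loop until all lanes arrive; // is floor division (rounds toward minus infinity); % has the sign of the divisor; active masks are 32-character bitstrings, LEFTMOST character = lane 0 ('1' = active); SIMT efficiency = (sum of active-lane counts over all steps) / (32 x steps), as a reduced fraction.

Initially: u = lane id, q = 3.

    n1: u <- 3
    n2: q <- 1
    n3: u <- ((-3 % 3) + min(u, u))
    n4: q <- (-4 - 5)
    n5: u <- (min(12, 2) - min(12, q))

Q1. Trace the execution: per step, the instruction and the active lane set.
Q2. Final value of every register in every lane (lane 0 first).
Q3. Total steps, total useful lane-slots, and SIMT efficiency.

step 0: u <- 3                       11111111111111111111111111111111
step 1: q <- 1                       11111111111111111111111111111111
step 2: u <- ((-3 % 3) + min(u, u))  11111111111111111111111111111111
step 3: q <- (-4 - 5)                11111111111111111111111111111111
step 4: u <- (min(12, 2) - min(12, q)) 11111111111111111111111111111111

Answer: 5 steps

u: 11,11,11,11,11,11,11,11,11,11,11,11,11,11,11,11,11,11,11,11,11,11,11,11,11,11,11,11,11,11,11,11
q: -9,-9,-9,-9,-9,-9,-9,-9,-9,-9,-9,-9,-9,-9,-9,-9,-9,-9,-9,-9,-9,-9,-9,-9,-9,-9,-9,-9,-9,-9,-9,-9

steps = 5; useful = 160; efficiency = 160/160 = 1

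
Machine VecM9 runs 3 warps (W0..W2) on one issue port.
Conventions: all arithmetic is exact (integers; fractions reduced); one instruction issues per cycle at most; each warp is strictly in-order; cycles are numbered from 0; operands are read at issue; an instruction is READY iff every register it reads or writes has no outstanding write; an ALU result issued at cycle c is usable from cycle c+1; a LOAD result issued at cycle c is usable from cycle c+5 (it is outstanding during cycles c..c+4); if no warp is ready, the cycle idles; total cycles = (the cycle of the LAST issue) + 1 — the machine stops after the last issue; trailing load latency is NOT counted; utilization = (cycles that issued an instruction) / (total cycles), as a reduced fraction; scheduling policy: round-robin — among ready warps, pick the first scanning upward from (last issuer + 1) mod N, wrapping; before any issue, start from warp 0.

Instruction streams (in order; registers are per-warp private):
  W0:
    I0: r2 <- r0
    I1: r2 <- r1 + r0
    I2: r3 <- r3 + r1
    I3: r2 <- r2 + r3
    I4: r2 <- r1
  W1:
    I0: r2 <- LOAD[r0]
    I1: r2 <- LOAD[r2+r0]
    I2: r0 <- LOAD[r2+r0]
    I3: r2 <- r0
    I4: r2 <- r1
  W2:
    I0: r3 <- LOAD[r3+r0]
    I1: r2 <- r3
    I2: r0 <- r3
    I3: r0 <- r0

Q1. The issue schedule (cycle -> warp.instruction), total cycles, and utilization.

cycle 0: W0.I0
cycle 1: W1.I0
cycle 2: W2.I0
cycle 3: W0.I1
cycle 4: W0.I2
cycle 5: W0.I3
cycle 6: W1.I1
cycle 7: W2.I1
cycle 8: W0.I4
cycle 9: W2.I2
cycle 10: W2.I3
cycle 11: W1.I2
cycle 12: idle
cycle 13: idle
cycle 14: idle
cycle 15: idle
cycle 16: W1.I3
cycle 17: W1.I4

Answer: 18 cycles, utilization 7/9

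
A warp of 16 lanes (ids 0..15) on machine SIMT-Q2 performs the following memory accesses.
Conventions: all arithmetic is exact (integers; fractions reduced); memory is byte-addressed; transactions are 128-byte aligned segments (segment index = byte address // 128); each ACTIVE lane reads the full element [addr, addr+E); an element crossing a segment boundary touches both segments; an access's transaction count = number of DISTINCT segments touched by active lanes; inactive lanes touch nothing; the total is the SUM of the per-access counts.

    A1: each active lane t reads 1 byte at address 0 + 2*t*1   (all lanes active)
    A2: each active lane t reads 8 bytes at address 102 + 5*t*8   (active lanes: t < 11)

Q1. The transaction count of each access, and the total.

A1: 1 transaction
A2: 4 transactions

Answer: 1,4; total 5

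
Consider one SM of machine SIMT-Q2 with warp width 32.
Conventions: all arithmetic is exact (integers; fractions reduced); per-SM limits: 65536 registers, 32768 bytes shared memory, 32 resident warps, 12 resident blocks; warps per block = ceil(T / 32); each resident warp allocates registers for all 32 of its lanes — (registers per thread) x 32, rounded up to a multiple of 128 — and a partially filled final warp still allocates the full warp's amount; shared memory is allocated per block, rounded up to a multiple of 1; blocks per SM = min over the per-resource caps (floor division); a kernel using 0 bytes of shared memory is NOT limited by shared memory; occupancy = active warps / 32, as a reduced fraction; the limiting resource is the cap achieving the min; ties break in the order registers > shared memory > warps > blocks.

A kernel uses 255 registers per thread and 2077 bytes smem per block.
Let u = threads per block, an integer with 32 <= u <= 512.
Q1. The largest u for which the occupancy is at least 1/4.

Answer: u = 256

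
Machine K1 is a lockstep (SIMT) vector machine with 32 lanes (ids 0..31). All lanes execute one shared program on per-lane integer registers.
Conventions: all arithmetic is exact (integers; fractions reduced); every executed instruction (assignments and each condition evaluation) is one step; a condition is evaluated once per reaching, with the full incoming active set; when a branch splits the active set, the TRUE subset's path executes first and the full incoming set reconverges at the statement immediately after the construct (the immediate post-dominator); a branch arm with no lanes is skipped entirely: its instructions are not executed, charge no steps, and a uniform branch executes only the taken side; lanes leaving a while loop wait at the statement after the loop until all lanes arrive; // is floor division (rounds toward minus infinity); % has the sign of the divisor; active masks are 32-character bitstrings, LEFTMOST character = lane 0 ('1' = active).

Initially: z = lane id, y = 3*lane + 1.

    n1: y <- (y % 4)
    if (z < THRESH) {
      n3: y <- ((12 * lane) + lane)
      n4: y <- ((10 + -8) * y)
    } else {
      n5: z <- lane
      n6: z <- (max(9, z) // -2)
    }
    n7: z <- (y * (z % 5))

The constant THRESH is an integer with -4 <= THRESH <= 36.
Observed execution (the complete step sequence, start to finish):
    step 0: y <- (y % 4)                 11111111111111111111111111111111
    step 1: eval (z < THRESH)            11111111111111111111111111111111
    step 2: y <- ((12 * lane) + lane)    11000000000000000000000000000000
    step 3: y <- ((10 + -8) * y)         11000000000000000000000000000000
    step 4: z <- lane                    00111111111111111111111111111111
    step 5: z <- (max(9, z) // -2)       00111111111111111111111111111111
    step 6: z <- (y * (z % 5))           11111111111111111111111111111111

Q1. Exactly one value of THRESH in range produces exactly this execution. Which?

Answer: THRESH = 2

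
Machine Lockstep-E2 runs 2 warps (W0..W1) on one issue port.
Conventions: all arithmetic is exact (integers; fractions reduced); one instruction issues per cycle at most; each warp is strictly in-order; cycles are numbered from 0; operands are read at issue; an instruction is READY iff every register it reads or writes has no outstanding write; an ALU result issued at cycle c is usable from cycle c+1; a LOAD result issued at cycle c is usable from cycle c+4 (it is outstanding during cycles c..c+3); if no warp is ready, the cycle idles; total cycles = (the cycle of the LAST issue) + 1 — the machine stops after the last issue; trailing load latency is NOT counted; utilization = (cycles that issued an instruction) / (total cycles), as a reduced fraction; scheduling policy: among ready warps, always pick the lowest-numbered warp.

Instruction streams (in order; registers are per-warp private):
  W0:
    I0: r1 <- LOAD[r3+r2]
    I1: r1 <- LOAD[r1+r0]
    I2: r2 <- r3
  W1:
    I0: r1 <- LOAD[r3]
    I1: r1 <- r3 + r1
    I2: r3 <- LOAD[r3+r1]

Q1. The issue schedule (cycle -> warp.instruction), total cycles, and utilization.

cycle 0: W0.I0
cycle 1: W1.I0
cycle 2: idle
cycle 3: idle
cycle 4: W0.I1
cycle 5: W0.I2
cycle 6: W1.I1
cycle 7: W1.I2

Answer: 8 cycles, utilization 3/4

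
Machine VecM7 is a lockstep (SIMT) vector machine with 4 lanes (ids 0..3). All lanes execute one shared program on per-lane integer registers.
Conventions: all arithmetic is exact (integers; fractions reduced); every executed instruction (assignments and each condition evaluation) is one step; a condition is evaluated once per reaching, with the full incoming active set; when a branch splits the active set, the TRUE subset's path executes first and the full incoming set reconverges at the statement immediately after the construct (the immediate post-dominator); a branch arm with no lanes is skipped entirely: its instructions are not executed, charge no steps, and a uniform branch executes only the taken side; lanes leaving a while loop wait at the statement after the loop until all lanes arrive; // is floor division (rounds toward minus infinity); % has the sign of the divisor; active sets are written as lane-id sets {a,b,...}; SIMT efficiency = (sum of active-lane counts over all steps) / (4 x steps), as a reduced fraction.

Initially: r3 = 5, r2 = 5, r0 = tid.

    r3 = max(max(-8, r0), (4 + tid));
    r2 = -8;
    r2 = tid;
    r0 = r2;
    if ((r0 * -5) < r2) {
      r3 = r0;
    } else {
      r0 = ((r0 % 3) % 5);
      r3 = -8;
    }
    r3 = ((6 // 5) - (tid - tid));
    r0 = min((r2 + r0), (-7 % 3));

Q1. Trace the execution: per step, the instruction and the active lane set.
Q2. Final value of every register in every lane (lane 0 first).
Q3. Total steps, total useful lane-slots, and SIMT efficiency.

step 0: r3 <- max(max(-8, r0), (4 + tid)) {0,1,2,3}
step 1: r2 <- -8                     {0,1,2,3}
step 2: r2 <- tid                    {0,1,2,3}
step 3: r0 <- r2                     {0,1,2,3}
step 4: eval ((r0 * -5) < r2)        {0,1,2,3}
step 5: r3 <- r0                     {1,2,3}
step 6: r0 <- ((r0 % 3) % 5)         {0}
step 7: r3 <- -8                     {0}
step 8: r3 <- ((6 // 5) - (tid - tid)) {0,1,2,3}
step 9: r0 <- min((r2 + r0), (-7 % 3)) {0,1,2,3}

Answer: 10 steps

r3: 1,1,1,1
r2: 0,1,2,3
r0: 0,2,2,2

steps = 10; useful = 33; efficiency = 33/40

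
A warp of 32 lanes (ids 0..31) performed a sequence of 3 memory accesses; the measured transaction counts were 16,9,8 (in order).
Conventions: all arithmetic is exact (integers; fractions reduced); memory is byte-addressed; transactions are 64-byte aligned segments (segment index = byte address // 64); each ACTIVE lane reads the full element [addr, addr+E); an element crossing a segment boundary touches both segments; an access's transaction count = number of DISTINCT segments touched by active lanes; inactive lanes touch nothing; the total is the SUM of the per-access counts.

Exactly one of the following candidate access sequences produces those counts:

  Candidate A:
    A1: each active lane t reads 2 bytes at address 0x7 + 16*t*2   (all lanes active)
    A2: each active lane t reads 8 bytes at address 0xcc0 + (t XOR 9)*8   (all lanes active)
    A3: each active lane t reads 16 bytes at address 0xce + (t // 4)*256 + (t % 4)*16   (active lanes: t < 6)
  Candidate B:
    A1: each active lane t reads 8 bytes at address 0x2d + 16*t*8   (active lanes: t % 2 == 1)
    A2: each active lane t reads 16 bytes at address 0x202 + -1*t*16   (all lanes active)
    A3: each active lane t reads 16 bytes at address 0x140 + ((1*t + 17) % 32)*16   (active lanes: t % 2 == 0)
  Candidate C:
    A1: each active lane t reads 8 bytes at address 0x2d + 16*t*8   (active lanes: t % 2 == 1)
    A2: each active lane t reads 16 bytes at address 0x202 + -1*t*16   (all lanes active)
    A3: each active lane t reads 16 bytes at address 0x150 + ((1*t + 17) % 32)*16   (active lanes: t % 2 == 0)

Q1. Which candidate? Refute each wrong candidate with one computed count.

A: A2 gives 4 transactions, not 9
C: A3 gives 9 transactions, not 8
B: all counts match (16,9,8)

Answer: B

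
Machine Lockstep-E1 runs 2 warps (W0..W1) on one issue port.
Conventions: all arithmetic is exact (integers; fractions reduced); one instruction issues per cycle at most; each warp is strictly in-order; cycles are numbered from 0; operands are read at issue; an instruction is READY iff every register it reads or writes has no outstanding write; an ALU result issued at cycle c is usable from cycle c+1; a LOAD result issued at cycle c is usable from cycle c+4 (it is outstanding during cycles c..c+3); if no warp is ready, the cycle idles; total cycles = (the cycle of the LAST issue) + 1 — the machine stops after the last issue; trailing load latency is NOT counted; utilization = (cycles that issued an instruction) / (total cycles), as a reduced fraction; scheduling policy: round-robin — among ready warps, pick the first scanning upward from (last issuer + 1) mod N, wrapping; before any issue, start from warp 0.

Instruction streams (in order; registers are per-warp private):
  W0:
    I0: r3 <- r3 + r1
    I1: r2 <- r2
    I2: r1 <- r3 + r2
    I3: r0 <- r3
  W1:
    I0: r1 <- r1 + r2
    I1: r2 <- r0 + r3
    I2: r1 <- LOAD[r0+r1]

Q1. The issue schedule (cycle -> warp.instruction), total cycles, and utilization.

cycle 0: W0.I0
cycle 1: W1.I0
cycle 2: W0.I1
cycle 3: W1.I1
cycle 4: W0.I2
cycle 5: W1.I2
cycle 6: W0.I3

Answer: 7 cycles, utilization 1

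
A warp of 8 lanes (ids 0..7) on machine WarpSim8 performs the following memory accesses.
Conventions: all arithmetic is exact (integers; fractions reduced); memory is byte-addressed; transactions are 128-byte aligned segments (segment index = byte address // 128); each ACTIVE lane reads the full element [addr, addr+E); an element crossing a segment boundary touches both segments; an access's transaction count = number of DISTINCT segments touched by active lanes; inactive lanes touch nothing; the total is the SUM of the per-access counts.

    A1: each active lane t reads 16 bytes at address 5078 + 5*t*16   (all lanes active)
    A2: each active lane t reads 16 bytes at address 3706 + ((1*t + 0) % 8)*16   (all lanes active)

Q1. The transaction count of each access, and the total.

A1: 6 transactions
A2: 2 transactions

Answer: 6,2; total 8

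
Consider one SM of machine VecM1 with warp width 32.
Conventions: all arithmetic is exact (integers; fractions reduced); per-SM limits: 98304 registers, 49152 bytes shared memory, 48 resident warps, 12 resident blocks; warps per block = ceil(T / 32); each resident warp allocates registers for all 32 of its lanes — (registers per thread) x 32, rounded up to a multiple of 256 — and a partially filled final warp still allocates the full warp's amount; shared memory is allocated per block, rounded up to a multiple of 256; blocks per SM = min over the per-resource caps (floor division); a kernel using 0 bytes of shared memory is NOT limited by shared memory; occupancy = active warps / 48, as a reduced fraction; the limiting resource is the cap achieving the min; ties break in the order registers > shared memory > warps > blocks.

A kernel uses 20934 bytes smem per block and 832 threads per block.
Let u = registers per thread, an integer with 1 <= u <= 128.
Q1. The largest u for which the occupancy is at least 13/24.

Answer: u = 112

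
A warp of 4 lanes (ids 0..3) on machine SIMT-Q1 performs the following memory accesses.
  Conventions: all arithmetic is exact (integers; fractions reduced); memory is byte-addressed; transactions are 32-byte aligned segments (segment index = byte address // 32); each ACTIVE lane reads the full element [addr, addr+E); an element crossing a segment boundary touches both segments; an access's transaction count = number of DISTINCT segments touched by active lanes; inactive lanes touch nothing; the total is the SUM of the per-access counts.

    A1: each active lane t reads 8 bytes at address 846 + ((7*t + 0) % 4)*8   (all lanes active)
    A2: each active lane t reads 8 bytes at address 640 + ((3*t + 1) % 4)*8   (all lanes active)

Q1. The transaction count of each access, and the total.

A1: 2 transactions
A2: 1 transaction

Answer: 2,1; total 3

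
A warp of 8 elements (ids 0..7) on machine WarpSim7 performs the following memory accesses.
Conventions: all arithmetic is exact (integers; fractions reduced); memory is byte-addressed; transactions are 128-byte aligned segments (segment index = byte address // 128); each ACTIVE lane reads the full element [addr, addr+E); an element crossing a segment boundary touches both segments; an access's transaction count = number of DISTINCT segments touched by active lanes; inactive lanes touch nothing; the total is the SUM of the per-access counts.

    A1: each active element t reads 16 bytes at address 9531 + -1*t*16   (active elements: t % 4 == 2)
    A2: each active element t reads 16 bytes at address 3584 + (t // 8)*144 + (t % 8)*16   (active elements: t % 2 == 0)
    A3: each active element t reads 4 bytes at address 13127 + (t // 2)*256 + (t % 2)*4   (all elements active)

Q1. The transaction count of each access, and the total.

A1: 2 transactions
A2: 1 transaction
A3: 4 transactions

Answer: 2,1,4; total 7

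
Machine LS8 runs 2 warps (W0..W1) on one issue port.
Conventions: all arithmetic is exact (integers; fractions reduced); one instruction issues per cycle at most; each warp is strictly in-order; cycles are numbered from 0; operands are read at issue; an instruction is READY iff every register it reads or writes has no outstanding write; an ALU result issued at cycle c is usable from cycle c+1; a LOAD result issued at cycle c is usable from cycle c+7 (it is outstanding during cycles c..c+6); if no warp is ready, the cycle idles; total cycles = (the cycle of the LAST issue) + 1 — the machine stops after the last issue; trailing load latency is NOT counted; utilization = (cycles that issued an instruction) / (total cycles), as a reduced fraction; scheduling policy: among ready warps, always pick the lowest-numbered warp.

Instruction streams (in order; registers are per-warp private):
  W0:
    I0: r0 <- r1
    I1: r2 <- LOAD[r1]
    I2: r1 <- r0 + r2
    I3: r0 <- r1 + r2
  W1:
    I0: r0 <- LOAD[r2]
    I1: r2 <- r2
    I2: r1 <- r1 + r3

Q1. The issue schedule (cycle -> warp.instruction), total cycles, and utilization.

cycle 0: W0.I0
cycle 1: W0.I1
cycle 2: W1.I0
cycle 3: W1.I1
cycle 4: W1.I2
cycle 5: idle
cycle 6: idle
cycle 7: idle
cycle 8: W0.I2
cycle 9: W0.I3

Answer: 10 cycles, utilization 7/10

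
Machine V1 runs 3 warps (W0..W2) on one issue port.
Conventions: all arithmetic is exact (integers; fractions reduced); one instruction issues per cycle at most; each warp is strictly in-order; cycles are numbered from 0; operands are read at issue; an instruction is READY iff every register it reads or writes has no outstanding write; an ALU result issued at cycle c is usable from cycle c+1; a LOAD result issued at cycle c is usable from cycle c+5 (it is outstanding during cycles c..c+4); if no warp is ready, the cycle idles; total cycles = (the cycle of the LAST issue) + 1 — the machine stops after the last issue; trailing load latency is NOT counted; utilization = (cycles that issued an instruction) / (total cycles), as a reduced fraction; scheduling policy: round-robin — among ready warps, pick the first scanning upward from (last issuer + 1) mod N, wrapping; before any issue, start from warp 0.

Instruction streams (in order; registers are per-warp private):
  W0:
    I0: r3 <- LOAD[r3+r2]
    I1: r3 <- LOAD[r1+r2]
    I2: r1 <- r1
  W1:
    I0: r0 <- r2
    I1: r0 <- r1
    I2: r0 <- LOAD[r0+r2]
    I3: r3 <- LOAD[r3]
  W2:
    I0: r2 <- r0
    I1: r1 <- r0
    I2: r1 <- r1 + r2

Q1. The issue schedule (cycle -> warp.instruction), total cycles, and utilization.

cycle 0: W0.I0
cycle 1: W1.I0
cycle 2: W2.I0
cycle 3: W1.I1
cycle 4: W2.I1
cycle 5: W0.I1
cycle 6: W1.I2
cycle 7: W2.I2
cycle 8: W0.I2
cycle 9: W1.I3

Answer: 10 cycles, utilization 1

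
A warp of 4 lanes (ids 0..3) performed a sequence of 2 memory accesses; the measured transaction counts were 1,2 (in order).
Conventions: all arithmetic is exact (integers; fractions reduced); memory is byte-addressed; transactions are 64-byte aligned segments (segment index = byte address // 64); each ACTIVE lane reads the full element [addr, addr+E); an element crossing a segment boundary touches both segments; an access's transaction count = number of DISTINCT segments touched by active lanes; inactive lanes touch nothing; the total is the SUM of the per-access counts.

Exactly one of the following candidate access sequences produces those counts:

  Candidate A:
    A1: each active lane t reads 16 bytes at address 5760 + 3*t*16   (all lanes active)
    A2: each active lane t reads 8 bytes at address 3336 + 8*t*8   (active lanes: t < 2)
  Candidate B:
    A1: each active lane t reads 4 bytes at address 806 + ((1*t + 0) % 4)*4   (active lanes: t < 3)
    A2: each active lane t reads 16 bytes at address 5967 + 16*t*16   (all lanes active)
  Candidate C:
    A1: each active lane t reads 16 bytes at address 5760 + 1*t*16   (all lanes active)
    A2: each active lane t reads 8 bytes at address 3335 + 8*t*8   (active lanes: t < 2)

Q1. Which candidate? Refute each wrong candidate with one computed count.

A: A1 gives 3 transactions, not 1
B: A2 gives 4 transactions, not 2
C: all counts match (1,2)

Answer: C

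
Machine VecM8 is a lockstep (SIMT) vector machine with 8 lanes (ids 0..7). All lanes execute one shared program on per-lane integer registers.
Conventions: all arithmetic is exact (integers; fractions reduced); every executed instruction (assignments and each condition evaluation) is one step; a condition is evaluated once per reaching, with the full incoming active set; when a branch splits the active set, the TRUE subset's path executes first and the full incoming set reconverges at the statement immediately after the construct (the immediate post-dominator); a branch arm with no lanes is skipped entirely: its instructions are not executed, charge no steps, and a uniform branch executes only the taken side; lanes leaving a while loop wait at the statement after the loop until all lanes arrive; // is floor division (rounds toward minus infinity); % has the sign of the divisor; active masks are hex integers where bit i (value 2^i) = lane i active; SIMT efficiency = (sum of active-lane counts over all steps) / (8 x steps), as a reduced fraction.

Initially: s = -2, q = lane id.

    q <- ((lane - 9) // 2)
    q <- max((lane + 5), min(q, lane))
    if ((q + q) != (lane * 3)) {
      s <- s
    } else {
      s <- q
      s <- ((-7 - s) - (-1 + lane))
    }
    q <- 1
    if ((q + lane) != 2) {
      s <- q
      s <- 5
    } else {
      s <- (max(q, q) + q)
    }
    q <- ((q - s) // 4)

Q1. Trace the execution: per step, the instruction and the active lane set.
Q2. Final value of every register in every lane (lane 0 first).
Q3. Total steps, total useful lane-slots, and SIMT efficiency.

step 0: q <- ((lane - 9) // 2)       0xff
step 1: q <- max((lane + 5), min(q, lane)) 0xff
step 2: eval ((q + q) != (lane * 3)) 0xff
step 3: s <- s                       0xff
step 4: q <- 1                       0xff
step 5: eval ((q + lane) != 2)       0xff
step 6: s <- q                       0xfd
step 7: s <- 5                       0xfd
step 8: s <- (max(q, q) + q)         0x02
step 9: q <- ((q - s) // 4)          0xff

Answer: 10 steps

s: 5,2,5,5,5,5,5,5
q: -1,-1,-1,-1,-1,-1,-1,-1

steps = 10; useful = 71; efficiency = 71/80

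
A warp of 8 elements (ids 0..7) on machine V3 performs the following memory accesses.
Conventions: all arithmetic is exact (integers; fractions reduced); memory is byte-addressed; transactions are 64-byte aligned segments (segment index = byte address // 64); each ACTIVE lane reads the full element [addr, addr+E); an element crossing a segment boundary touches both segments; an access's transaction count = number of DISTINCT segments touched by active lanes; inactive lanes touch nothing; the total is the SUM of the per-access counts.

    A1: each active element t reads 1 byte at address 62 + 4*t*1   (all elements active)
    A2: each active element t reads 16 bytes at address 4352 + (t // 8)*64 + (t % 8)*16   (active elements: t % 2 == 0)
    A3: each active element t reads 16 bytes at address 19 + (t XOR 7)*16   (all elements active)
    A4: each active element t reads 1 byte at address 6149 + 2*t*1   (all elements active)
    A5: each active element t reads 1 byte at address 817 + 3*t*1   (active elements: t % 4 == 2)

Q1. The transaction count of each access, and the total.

A1: 2 transactions
A2: 2 transactions
A3: 3 transactions
A4: 1 transaction
A5: 2 transactions

Answer: 2,2,3,1,2; total 10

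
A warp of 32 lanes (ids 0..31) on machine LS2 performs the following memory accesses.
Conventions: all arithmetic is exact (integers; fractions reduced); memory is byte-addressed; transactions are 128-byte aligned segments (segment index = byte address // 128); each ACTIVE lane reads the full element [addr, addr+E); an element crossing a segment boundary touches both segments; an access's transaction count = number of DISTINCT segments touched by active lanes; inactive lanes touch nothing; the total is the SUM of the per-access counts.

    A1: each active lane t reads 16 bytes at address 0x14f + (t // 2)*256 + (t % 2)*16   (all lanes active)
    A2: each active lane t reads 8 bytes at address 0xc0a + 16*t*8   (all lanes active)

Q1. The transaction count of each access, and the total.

A1: 16 transactions
A2: 32 transactions

Answer: 16,32; total 48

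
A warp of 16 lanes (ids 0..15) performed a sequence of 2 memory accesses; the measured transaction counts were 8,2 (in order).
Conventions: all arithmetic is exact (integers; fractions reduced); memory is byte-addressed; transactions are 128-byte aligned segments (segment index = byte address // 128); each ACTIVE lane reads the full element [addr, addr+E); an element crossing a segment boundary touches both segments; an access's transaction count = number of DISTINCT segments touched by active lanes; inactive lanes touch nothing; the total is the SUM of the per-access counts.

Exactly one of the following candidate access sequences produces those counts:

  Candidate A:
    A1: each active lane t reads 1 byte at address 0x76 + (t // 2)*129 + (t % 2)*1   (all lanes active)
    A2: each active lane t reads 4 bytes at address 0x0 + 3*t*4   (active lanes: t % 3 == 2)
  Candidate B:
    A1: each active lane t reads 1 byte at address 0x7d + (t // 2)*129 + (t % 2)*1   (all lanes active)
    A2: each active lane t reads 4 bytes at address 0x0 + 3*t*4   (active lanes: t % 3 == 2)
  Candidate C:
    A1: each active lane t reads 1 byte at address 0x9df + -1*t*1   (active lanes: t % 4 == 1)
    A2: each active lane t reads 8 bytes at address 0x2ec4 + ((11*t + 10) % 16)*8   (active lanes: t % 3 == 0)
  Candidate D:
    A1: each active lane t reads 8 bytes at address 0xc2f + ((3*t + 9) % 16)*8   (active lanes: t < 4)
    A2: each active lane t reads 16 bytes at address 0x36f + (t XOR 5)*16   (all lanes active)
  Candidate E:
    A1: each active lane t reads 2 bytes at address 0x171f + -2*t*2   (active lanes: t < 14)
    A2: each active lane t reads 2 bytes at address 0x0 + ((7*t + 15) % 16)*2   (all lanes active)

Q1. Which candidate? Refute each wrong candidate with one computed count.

B: A1 gives 9 transactions, not 8
C: A1 gives 1 transaction, not 8
D: A1 gives 2 transactions, not 8
E: A1 gives 2 transactions, not 8
A: all counts match (8,2)

Answer: A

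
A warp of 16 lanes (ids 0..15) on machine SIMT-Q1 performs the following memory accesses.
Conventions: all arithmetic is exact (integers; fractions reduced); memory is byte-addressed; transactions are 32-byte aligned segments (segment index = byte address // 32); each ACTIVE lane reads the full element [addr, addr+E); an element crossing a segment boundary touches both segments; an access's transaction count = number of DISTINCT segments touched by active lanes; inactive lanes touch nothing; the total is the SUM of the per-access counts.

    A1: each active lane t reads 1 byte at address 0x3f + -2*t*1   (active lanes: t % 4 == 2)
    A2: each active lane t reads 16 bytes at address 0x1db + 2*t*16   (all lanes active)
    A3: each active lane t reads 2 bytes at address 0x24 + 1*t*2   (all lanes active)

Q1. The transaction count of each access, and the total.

A1: 1 transaction
A2: 17 transactions
A3: 2 transactions

Answer: 1,17,2; total 20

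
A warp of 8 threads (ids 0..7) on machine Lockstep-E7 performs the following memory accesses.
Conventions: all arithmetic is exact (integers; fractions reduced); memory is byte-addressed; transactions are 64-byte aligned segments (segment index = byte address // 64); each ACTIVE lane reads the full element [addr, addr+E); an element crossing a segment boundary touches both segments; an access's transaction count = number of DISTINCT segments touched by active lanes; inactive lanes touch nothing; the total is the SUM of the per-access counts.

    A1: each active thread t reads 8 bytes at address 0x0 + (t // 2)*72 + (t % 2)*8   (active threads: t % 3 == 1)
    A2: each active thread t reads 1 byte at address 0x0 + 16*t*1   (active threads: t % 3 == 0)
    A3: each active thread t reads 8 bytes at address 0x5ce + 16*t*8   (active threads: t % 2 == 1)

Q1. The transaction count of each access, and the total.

A1: 3 transactions
A2: 2 transactions
A3: 4 transactions

Answer: 3,2,4; total 9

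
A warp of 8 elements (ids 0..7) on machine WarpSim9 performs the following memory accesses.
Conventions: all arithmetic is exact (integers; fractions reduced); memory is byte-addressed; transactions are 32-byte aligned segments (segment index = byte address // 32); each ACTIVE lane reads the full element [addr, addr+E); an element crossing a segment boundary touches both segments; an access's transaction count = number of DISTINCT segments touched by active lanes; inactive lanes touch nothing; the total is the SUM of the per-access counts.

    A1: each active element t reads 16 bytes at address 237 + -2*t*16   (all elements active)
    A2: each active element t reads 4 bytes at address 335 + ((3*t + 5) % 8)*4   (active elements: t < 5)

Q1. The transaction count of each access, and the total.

A1: 8 transactions
A2: 2 transactions

Answer: 8,2; total 10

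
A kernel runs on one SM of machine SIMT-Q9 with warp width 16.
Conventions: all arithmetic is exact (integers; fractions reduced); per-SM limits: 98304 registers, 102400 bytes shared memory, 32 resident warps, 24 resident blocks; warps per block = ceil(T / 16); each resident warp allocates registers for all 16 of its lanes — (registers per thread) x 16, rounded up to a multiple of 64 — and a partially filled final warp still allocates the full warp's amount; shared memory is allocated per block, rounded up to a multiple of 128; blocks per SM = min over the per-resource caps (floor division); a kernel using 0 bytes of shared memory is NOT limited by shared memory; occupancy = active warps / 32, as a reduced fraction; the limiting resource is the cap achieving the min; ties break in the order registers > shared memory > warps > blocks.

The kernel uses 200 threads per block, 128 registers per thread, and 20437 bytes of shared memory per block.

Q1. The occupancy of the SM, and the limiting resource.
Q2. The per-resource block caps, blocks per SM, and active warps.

Answer: occupancy 13/16, limited by warps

registers: 3 blocks
shared memory: 5 blocks
warps: 2 blocks
blocks: 24 blocks

Answer: 2 blocks, 26 active warps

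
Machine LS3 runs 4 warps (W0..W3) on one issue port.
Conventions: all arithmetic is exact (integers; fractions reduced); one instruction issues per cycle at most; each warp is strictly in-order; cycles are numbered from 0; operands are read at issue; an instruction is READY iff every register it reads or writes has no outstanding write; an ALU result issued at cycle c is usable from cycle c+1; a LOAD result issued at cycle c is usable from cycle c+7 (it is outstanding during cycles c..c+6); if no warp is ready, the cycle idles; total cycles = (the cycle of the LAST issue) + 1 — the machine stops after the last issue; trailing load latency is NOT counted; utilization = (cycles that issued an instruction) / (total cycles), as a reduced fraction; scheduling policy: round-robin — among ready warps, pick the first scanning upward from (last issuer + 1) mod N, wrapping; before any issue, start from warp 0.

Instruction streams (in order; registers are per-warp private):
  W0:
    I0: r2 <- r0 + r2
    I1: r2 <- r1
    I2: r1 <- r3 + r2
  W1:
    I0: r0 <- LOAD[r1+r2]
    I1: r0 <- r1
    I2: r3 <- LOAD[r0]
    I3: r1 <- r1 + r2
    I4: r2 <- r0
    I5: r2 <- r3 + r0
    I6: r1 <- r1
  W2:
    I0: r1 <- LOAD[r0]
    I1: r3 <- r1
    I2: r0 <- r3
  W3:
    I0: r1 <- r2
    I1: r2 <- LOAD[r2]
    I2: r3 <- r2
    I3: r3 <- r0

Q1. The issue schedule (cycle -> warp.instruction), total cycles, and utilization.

cycle 0: W0.I0
cycle 1: W1.I0
cycle 2: W2.I0
cycle 3: W3.I0
cycle 4: W0.I1
cycle 5: W3.I1
cycle 6: W0.I2
cycle 7: idle
cycle 8: W1.I1
cycle 9: W2.I1
cycle 10: W1.I2
cycle 11: W2.I2
cycle 12: W3.I2
cycle 13: W1.I3
cycle 14: W3.I3
cycle 15: W1.I4
cycle 16: idle
cycle 17: W1.I5
cycle 18: W1.I6

Answer: 19 cycles, utilization 17/19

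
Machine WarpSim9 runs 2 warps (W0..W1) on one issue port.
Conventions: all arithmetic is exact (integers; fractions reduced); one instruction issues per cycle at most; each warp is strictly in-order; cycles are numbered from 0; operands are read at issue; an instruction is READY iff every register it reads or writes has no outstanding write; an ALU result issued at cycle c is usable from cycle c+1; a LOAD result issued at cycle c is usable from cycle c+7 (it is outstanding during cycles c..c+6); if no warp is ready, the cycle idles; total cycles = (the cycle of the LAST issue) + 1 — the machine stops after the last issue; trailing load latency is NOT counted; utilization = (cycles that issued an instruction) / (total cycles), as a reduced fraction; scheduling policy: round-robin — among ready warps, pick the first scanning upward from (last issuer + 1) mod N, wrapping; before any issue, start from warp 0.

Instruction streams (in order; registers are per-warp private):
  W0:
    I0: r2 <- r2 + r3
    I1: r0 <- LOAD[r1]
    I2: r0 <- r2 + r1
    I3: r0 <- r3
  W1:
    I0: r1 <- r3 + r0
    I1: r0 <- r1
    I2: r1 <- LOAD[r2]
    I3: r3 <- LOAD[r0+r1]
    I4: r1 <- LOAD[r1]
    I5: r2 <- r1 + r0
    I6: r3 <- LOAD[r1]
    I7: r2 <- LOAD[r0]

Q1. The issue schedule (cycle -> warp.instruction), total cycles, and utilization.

cycle 0: W0.I0
cycle 1: W1.I0
cycle 2: W0.I1
cycle 3: W1.I1
cycle 4: W1.I2
cycle 5: idle
cycle 6: idle
cycle 7: idle
cycle 8: idle
cycle 9: W0.I2
cycle 10: W0.I3
cycle 11: W1.I3
cycle 12: W1.I4
cycle 13: idle
cycle 14: idle
cycle 15: idle
cycle 16: idle
cycle 17: idle
cycle 18: idle
cycle 19: W1.I5
cycle 20: W1.I6
cycle 21: W1.I7

Answer: 22 cycles, utilization 6/11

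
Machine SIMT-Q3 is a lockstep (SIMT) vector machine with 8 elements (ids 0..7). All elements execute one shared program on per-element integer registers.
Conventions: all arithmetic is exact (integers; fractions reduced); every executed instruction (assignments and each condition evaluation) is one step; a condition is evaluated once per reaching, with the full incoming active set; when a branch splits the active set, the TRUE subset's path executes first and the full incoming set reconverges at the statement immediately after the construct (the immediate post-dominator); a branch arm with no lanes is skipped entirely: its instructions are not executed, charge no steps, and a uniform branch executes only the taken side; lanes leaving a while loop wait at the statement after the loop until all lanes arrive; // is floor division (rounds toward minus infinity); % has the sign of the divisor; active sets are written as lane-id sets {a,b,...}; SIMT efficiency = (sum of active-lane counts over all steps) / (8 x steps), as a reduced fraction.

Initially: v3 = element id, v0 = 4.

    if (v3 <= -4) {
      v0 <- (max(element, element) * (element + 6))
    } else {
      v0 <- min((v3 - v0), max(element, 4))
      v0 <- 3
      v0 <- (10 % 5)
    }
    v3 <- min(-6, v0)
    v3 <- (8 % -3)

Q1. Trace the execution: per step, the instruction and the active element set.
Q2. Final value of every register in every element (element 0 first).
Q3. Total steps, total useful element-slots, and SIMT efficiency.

step 0: eval (v3 <= -4)              {0,1,2,3,4,5,6,7}
step 1: v0 <- min((v3 - v0), max(element, 4)) {0,1,2,3,4,5,6,7}
step 2: v0 <- 3                      {0,1,2,3,4,5,6,7}
step 3: v0 <- (10 % 5)               {0,1,2,3,4,5,6,7}
step 4: v3 <- min(-6, v0)            {0,1,2,3,4,5,6,7}
step 5: v3 <- (8 % -3)               {0,1,2,3,4,5,6,7}

Answer: 6 steps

v3: -1,-1,-1,-1,-1,-1,-1,-1
v0: 0,0,0,0,0,0,0,0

steps = 6; useful = 48; efficiency = 48/48 = 1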